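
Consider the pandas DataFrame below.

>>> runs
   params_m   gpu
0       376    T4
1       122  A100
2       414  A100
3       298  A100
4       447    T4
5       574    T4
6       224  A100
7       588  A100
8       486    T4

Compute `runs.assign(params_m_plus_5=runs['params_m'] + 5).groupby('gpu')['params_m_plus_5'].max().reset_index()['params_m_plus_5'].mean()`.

add column params_m_plus_5 = runs['params_m'] + 5:
   params_m   gpu  params_m_plus_5
0       376    T4              381
1       122  A100              127
2       414  A100              419
3       298  A100              303
4       447    T4              452
5       574    T4              579
6       224  A100              229
7       588  A100              593
8       486    T4              491
group by gpu, max of params_m_plus_5:
gpu
A100    593
T4      579
Name: params_m_plus_5, dtype: int64
reset_index():
    gpu  params_m_plus_5
0  A100              593
1    T4              579
Taking the mean of column 'params_m_plus_5' gives 586.0.

586.0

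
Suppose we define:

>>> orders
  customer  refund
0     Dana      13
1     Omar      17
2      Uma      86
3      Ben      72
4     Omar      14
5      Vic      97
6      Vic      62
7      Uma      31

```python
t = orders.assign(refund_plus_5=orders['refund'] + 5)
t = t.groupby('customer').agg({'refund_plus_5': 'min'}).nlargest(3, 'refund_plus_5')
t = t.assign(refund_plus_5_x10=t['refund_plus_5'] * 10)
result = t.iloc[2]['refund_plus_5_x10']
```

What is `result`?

add column refund_plus_5 = orders['refund'] + 5:
  customer  refund  refund_plus_5
0     Dana      13             18
1     Omar      17             22
2      Uma      86             91
3      Ben      72             77
4     Omar      14             19
5      Vic      97            102
6      Vic      62             67
7      Uma      31             36
group by customer, min of refund_plus_5:
          refund_plus_5
customer               
Ben                  77
Dana                 18
Omar                 19
Uma                  36
Vic                  67
take 3 rows with largest refund_plus_5:
          refund_plus_5
customer               
Ben                  77
Vic                  67
Uma                  36
add column refund_plus_5_x10 = t['refund_plus_5'] * 10:
          refund_plus_5  refund_plus_5_x10
customer                                  
Ben                  77                770
Vic                  67                670
Uma                  36                360
Reading off the value at position 2, column 'refund_plus_5_x10', we get 360.

360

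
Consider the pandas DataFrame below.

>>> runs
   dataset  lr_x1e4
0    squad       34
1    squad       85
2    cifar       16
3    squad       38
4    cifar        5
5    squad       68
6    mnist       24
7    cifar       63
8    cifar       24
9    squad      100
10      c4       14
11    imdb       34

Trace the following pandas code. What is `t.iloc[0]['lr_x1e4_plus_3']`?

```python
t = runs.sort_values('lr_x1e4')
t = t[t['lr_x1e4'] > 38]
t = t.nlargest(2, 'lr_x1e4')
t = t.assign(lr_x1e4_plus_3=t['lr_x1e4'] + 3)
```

sort by lr_x1e4:
   dataset  lr_x1e4
4    cifar        5
10      c4       14
2    cifar       16
6    mnist       24
8    cifar       24
0    squad       34
11    imdb       34
3    squad       38
7    cifar       63
5    squad       68
1    squad       85
9    squad      100
filter rows where lr_x1e4 > 38:
  dataset  lr_x1e4
7   cifar       63
5   squad       68
1   squad       85
9   squad      100
take 2 rows with largest lr_x1e4:
  dataset  lr_x1e4
9   squad      100
1   squad       85
add column lr_x1e4_plus_3 = t['lr_x1e4'] + 3:
  dataset  lr_x1e4  lr_x1e4_plus_3
9   squad      100             103
1   squad       85              88

103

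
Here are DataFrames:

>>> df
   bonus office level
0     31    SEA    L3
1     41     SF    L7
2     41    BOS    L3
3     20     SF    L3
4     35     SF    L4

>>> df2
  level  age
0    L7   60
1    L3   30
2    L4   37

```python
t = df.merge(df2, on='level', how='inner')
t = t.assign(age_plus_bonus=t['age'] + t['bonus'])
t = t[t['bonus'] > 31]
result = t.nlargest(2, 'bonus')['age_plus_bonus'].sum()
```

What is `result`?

merge on 'level' (how='inner') → 5 rows:
   bonus office level  age
0     31    SEA    L3   30
1     41     SF    L7   60
2     41    BOS    L3   30
3     20     SF    L3   30
4     35     SF    L4   37
add column age_plus_bonus = t['age'] + t['bonus']:
   bonus office level  age  age_plus_bonus
0     31    SEA    L3   30              61
1     41     SF    L7   60             101
2     41    BOS    L3   30              71
3     20     SF    L3   30              50
4     35     SF    L4   37              72
filter rows where bonus > 31:
   bonus office level  age  age_plus_bonus
1     41     SF    L7   60             101
2     41    BOS    L3   30              71
4     35     SF    L4   37              72
take 2 rows with largest bonus:
   bonus office level  age  age_plus_bonus
1     41     SF    L7   60             101
2     41    BOS    L3   30              71
Hence 172.

172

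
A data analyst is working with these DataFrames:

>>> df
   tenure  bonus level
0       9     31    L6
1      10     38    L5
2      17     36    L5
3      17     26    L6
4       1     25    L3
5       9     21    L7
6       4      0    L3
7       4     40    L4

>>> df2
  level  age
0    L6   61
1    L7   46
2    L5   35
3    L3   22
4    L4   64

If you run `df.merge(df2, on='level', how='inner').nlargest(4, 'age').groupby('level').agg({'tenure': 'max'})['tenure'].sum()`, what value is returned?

merge on 'level' (how='inner') → 8 rows:
   tenure  bonus level  age
0       9     31    L6   61
1      10     38    L5   35
2      17     36    L5   35
3      17     26    L6   61
4       1     25    L3   22
5       9     21    L7   46
6       4      0    L3   22
7       4     40    L4   64
take 4 rows with largest age:
   tenure  bonus level  age
7       4     40    L4   64
0       9     31    L6   61
3      17     26    L6   61
5       9     21    L7   46
group by level, max of tenure:
       tenure
level        
L4          4
L6         17
L7          9

30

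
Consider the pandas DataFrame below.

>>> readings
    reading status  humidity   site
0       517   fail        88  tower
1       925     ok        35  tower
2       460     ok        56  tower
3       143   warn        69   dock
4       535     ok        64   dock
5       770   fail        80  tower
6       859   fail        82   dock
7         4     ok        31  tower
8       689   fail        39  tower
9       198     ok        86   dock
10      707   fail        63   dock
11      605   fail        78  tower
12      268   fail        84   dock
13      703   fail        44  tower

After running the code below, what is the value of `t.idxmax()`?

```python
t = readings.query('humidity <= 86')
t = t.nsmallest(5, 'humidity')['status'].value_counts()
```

ok

filter rows where humidity <= 86:
    reading status  humidity   site
1       925     ok        35  tower
2       460     ok        56  tower
3       143   warn        69   dock
4       535     ok        64   dock
5       770   fail        80  tower
6       859   fail        82   dock
7         4     ok        31  tower
8       689   fail        39  tower
9       198     ok        86   dock
10      707   fail        63   dock
11      605   fail        78  tower
12      268   fail        84   dock
13      703   fail        44  tower
take 5 rows with smallest humidity:
    reading status  humidity   site
7         4     ok        31  tower
1       925     ok        35  tower
8       689   fail        39  tower
13      703   fail        44  tower
2       460     ok        56  tower
value_counts of status:
status
ok      3
fail    2
Name: count, dtype: int64
Hence ok.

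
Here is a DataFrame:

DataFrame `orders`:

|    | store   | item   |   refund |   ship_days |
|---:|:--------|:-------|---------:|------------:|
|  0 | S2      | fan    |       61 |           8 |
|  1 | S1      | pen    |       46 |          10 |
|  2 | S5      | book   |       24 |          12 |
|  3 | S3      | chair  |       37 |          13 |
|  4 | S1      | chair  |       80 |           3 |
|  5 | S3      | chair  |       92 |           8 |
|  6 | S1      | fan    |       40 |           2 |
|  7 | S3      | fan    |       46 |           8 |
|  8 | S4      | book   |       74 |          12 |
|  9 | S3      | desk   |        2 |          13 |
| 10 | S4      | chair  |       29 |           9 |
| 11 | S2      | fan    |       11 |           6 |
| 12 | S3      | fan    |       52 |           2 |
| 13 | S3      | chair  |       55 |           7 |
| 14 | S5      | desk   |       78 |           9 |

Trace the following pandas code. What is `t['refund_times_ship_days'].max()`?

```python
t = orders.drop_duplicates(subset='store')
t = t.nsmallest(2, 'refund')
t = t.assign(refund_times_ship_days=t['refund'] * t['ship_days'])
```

drop duplicate store (keep=first):
  store   item  refund  ship_days
0    S2    fan      61          8
1    S1    pen      46         10
2    S5   book      24         12
3    S3  chair      37         13
8    S4   book      74         12
take 2 rows with smallest refund:
  store   item  refund  ship_days
2    S5   book      24         12
3    S3  chair      37         13
add column refund_times_ship_days = t['refund'] * t['ship_days']:
  store   item  refund  ship_days  refund_times_ship_days
2    S5   book      24         12                     288
3    S3  chair      37         13                     481
Taking the max of column 'refund_times_ship_days' gives 481.

481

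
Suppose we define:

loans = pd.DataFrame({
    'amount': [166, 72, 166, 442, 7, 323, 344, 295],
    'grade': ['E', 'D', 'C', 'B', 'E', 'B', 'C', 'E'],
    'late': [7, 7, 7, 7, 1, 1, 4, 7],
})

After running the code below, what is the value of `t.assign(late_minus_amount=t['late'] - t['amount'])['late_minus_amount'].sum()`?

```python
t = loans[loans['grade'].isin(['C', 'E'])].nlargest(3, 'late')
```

-606

filter rows where grade in ['C', 'E']:
   amount grade  late
0     166     E     7
2     166     C     7
4       7     E     1
6     344     C     4
7     295     E     7
take 3 rows with largest late:
   amount grade  late
0     166     E     7
2     166     C     7
7     295     E     7
add column late_minus_amount = t['late'] - t['amount']:
   amount grade  late  late_minus_amount
0     166     E     7               -159
2     166     C     7               -159
7     295     E     7               -288
Hence -606.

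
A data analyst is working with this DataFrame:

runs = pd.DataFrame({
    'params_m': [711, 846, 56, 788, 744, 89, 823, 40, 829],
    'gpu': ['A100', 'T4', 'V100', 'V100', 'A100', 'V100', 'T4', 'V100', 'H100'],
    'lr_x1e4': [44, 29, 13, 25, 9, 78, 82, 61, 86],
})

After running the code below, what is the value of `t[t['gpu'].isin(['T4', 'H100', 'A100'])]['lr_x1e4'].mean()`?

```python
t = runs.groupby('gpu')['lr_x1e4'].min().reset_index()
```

41.3333333333

group by gpu, min of lr_x1e4:
gpu
A100     9
H100    86
T4      29
V100    13
Name: lr_x1e4, dtype: int64
reset_index():
    gpu  lr_x1e4
0  A100        9
1  H100       86
2    T4       29
3  V100       13
filter rows where gpu in ['T4', 'H100', 'A100']:
    gpu  lr_x1e4
0  A100        9
1  H100       86
2    T4       29
Finally, mean of column 'lr_x1e4' = 41.3333333333.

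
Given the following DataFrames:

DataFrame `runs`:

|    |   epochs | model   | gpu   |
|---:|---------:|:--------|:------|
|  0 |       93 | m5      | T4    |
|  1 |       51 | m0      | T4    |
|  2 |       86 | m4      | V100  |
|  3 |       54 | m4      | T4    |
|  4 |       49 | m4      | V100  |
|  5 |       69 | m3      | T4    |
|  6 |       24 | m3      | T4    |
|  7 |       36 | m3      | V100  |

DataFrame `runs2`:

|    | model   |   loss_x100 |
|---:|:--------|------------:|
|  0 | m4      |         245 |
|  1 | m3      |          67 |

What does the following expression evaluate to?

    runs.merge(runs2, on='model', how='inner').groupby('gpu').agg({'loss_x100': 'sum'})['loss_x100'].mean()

468.0

merge on 'model' (how='inner') → 6 rows:
   epochs model   gpu  loss_x100
0      86    m4  V100        245
1      54    m4    T4        245
2      49    m4  V100        245
3      69    m3    T4         67
4      24    m3    T4         67
5      36    m3  V100         67
group by gpu, sum of loss_x100:
      loss_x100
gpu            
T4          379
V100        557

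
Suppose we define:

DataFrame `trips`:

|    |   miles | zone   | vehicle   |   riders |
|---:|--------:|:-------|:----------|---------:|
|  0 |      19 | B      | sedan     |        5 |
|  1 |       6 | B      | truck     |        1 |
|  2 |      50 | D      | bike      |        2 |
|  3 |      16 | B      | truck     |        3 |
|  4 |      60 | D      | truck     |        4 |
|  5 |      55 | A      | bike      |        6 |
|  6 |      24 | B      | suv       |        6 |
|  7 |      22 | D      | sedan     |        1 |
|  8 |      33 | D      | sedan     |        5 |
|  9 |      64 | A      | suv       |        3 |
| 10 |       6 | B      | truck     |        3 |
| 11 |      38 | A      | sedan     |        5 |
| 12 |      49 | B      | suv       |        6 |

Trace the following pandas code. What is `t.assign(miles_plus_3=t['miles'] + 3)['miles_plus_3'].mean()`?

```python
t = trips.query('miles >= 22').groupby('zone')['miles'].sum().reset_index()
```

filter rows where miles >= 22:
    miles zone vehicle  riders
2      50    D    bike       2
4      60    D   truck       4
5      55    A    bike       6
6      24    B     suv       6
7      22    D   sedan       1
8      33    D   sedan       5
9      64    A     suv       3
11     38    A   sedan       5
12     49    B     suv       6
group by zone, sum of miles:
zone
A    157
B     73
D    165
Name: miles, dtype: int64
reset_index():
  zone  miles
0    A    157
1    B     73
2    D    165
add column miles_plus_3 = t['miles'] + 3:
  zone  miles  miles_plus_3
0    A    157           160
1    B     73            76
2    D    165           168

134.666666667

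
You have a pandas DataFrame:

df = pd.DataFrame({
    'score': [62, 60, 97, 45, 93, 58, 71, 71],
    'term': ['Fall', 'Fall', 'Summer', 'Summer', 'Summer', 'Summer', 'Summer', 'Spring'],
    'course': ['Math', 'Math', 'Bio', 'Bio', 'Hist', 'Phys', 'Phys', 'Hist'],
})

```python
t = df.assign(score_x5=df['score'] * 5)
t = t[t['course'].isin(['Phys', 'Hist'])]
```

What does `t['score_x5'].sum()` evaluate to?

1465

add column score_x5 = df['score'] * 5:
   score    term course  score_x5
0     62    Fall   Math       310
1     60    Fall   Math       300
2     97  Summer    Bio       485
3     45  Summer    Bio       225
4     93  Summer   Hist       465
5     58  Summer   Phys       290
6     71  Summer   Phys       355
7     71  Spring   Hist       355
filter rows where course in ['Phys', 'Hist']:
   score    term course  score_x5
4     93  Summer   Hist       465
5     58  Summer   Phys       290
6     71  Summer   Phys       355
7     71  Spring   Hist       355
Hence 1465.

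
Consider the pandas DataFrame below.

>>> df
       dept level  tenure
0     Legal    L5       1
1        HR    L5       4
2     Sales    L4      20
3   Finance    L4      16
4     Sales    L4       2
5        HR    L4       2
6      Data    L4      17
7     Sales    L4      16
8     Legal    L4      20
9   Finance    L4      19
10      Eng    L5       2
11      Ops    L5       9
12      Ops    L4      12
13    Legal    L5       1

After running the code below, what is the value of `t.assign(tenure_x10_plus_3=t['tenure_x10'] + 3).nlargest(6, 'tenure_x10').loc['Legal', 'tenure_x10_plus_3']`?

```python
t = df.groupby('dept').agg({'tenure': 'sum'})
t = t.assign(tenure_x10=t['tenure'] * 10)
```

group by dept, sum of tenure:
         tenure
dept           
Data         17
Eng           2
Finance      35
HR            6
Legal        22
Ops          21
Sales        38
add column tenure_x10 = t['tenure'] * 10:
         tenure  tenure_x10
dept                       
Data         17         170
Eng           2          20
Finance      35         350
HR            6          60
Legal        22         220
Ops          21         210
Sales        38         380
add column tenure_x10_plus_3 = t['tenure_x10'] + 3:
         tenure  tenure_x10  tenure_x10_plus_3
dept                                          
Data         17         170                173
Eng           2          20                 23
Finance      35         350                353
HR            6          60                 63
Legal        22         220                223
Ops          21         210                213
Sales        38         380                383
take 6 rows with largest tenure_x10:
         tenure  tenure_x10  tenure_x10_plus_3
dept                                          
Sales        38         380                383
Finance      35         350                353
Legal        22         220                223
Ops          21         210                213
Data         17         170                173
HR            6          60                 63
The value at row 'Legal', column 'tenure_x10_plus_3' is 223.

223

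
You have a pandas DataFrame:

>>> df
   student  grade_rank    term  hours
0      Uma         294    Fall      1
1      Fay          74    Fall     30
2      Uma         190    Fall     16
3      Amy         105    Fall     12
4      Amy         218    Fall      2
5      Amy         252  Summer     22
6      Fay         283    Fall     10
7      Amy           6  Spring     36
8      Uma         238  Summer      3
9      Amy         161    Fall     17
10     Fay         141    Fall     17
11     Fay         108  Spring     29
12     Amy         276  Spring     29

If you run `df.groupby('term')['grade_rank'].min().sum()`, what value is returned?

group by term, min of grade_rank:
term
Fall       74
Spring      6
Summer    238
Name: grade_rank, dtype: int64
Finally, sum of the resulting series = 318.

318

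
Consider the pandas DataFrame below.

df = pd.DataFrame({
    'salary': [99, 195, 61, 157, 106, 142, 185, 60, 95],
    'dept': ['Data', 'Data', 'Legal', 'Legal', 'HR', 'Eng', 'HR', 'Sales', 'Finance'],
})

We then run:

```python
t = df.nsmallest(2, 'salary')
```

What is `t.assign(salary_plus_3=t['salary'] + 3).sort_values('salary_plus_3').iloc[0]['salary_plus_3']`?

63

take 2 rows with smallest salary:
   salary   dept
7      60  Sales
2      61  Legal
add column salary_plus_3 = t['salary'] + 3:
   salary   dept  salary_plus_3
7      60  Sales             63
2      61  Legal             64
sort by salary_plus_3:
   salary   dept  salary_plus_3
7      60  Sales             63
2      61  Legal             64
Finally, value at position 0, column 'salary_plus_3' = 63.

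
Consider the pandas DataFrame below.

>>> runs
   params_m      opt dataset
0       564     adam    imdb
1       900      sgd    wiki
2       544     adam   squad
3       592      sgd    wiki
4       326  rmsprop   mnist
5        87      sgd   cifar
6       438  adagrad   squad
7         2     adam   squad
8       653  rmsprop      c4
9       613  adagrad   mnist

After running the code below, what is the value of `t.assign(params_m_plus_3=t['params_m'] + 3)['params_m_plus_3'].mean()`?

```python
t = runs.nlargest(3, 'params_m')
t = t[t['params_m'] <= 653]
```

take 3 rows with largest params_m:
   params_m      opt dataset
1       900      sgd    wiki
8       653  rmsprop      c4
9       613  adagrad   mnist
filter rows where params_m <= 653:
   params_m      opt dataset
8       653  rmsprop      c4
9       613  adagrad   mnist
add column params_m_plus_3 = t['params_m'] + 3:
   params_m      opt dataset  params_m_plus_3
8       653  rmsprop      c4              656
9       613  adagrad   mnist              616
The mean of column 'params_m_plus_3' is 636.0.

636.0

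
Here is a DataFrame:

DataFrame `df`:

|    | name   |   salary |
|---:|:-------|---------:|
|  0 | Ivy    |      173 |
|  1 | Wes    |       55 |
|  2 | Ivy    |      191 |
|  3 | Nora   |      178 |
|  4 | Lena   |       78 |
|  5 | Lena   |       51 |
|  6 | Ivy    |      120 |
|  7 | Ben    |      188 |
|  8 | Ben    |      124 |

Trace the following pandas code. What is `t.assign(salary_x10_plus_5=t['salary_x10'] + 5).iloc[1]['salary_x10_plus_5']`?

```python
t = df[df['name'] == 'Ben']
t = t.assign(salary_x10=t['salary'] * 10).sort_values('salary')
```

1885

filter rows where name == 'Ben':
  name  salary
7  Ben     188
8  Ben     124
add column salary_x10 = t['salary'] * 10:
  name  salary  salary_x10
7  Ben     188        1880
8  Ben     124        1240
sort by salary:
  name  salary  salary_x10
8  Ben     124        1240
7  Ben     188        1880
add column salary_x10_plus_5 = t['salary_x10'] + 5:
  name  salary  salary_x10  salary_x10_plus_5
8  Ben     124        1240               1245
7  Ben     188        1880               1885
Hence 1885.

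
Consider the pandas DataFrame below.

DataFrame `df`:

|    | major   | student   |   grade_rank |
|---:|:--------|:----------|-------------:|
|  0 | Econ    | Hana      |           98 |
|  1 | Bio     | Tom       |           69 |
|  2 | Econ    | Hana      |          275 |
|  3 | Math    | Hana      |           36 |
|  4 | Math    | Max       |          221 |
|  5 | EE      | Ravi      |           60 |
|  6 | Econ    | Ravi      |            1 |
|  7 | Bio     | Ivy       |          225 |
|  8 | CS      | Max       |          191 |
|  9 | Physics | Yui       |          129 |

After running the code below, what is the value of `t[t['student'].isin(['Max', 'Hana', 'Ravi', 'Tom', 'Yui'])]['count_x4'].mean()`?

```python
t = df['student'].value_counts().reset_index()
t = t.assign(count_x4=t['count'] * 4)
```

value_counts of student:
student
Hana    3
Max     2
Ravi    2
Tom     1
Ivy     1
Yui     1
Name: count, dtype: int64
reset_index():
  student  count
0    Hana      3
1     Max      2
2    Ravi      2
3     Tom      1
4     Ivy      1
5     Yui      1
add column count_x4 = t['count'] * 4:
  student  count  count_x4
0    Hana      3        12
1     Max      2         8
2    Ravi      2         8
3     Tom      1         4
4     Ivy      1         4
5     Yui      1         4
filter rows where student in ['Max', 'Hana', 'Ravi', 'Tom', 'Yui']:
  student  count  count_x4
0    Hana      3        12
1     Max      2         8
2    Ravi      2         8
3     Tom      1         4
5     Yui      1         4
Taking the mean of column 'count_x4' gives 7.2.

7.2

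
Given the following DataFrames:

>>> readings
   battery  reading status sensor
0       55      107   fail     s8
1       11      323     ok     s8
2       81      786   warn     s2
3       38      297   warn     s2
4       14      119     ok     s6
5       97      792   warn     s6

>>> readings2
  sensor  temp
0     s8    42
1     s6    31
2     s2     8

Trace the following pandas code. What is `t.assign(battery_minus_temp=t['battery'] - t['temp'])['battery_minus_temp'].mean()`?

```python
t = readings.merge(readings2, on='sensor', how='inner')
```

22.3333333333

merge on 'sensor' (how='inner') → 6 rows:
   battery  reading status sensor  temp
0       55      107   fail     s8    42
1       11      323     ok     s8    42
2       81      786   warn     s2     8
3       38      297   warn     s2     8
4       14      119     ok     s6    31
5       97      792   warn     s6    31
add column battery_minus_temp = t['battery'] - t['temp']:
   battery  reading status sensor  temp  battery_minus_temp
0       55      107   fail     s8    42                  13
1       11      323     ok     s8    42                 -31
2       81      786   warn     s2     8                  73
3       38      297   warn     s2     8                  30
4       14      119     ok     s6    31                 -17
5       97      792   warn     s6    31                  66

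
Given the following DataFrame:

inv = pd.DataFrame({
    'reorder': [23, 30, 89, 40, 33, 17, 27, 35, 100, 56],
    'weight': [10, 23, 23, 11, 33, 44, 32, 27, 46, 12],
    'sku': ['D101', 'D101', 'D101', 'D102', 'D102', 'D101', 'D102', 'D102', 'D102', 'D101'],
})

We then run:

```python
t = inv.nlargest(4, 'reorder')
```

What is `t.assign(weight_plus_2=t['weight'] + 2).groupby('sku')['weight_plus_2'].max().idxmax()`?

take 4 rows with largest reorder:
   reorder  weight   sku
8      100      46  D102
2       89      23  D101
9       56      12  D101
3       40      11  D102
add column weight_plus_2 = t['weight'] + 2:
   reorder  weight   sku  weight_plus_2
8      100      46  D102             48
2       89      23  D101             25
9       56      12  D101             14
3       40      11  D102             13
group by sku, max of weight_plus_2:
sku
D101    25
D102    48
Name: weight_plus_2, dtype: int64
Hence D102.

D102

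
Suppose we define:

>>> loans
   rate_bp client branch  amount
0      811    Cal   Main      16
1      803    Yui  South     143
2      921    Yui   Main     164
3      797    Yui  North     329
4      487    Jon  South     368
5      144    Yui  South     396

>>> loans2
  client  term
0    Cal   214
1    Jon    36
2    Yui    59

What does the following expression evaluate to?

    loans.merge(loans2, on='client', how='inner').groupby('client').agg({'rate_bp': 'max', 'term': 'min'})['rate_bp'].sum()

merge on 'client' (how='inner') → 6 rows:
   rate_bp client branch  amount  term
0      811    Cal   Main      16   214
1      803    Yui  South     143    59
2      921    Yui   Main     164    59
3      797    Yui  North     329    59
4      487    Jon  South     368    36
5      144    Yui  South     396    59
group by client: max(rate_bp), min(term):
        rate_bp  term
client               
Cal         811   214
Jon         487    36
Yui         921    59
Then the sum of column 'rate_bp': 2219

2219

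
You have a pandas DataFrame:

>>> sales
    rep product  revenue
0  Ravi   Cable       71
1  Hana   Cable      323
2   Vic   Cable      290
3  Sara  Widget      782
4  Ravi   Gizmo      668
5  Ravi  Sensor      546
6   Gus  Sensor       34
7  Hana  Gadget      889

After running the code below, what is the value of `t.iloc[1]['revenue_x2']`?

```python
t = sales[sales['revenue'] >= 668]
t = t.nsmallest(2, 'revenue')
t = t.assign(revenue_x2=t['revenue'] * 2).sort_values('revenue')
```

filter rows where revenue >= 668:
    rep product  revenue
3  Sara  Widget      782
4  Ravi   Gizmo      668
7  Hana  Gadget      889
take 2 rows with smallest revenue:
    rep product  revenue
4  Ravi   Gizmo      668
3  Sara  Widget      782
add column revenue_x2 = t['revenue'] * 2:
    rep product  revenue  revenue_x2
4  Ravi   Gizmo      668        1336
3  Sara  Widget      782        1564
sort by revenue:
    rep product  revenue  revenue_x2
4  Ravi   Gizmo      668        1336
3  Sara  Widget      782        1564
The value at position 1, column 'revenue_x2' is 1564.

1564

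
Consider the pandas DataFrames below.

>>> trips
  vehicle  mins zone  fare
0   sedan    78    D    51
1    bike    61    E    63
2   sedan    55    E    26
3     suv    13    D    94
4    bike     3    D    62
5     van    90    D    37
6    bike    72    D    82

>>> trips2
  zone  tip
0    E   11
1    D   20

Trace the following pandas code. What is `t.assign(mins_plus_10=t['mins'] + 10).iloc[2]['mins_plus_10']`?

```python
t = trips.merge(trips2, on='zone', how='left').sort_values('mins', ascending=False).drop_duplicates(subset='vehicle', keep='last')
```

merge on 'zone' (how='left') → 7 rows:
  vehicle  mins zone  fare  tip
0   sedan    78    D    51   20
1    bike    61    E    63   11
2   sedan    55    E    26   11
3     suv    13    D    94   20
4    bike     3    D    62   20
5     van    90    D    37   20
6    bike    72    D    82   20
sort by mins descending:
  vehicle  mins zone  fare  tip
5     van    90    D    37   20
0   sedan    78    D    51   20
6    bike    72    D    82   20
1    bike    61    E    63   11
2   sedan    55    E    26   11
3     suv    13    D    94   20
4    bike     3    D    62   20
drop duplicate vehicle (keep=last):
  vehicle  mins zone  fare  tip
5     van    90    D    37   20
2   sedan    55    E    26   11
3     suv    13    D    94   20
4    bike     3    D    62   20
add column mins_plus_10 = t['mins'] + 10:
  vehicle  mins zone  fare  tip  mins_plus_10
5     van    90    D    37   20           100
2   sedan    55    E    26   11            65
3     suv    13    D    94   20            23
4    bike     3    D    62   20            13

23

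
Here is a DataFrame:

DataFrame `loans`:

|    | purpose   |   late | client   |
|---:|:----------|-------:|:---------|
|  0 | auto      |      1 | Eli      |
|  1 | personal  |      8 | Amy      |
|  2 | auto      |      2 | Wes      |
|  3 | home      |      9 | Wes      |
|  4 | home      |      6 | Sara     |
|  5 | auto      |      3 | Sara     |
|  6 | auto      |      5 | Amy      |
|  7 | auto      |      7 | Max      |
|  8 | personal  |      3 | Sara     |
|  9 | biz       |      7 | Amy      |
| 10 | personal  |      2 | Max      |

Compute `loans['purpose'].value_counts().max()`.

5

value_counts of purpose:
purpose
auto        5
personal    3
home        2
biz         1
Name: count, dtype: int64
Hence 5.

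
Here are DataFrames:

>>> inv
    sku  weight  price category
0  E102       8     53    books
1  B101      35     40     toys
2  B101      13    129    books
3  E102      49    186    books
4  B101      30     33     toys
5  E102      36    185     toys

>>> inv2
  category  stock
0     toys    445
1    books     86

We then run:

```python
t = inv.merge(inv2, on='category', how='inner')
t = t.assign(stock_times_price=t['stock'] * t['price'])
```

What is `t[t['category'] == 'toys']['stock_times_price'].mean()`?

38270.0

merge on 'category' (how='inner') → 6 rows:
    sku  weight  price category  stock
0  E102       8     53    books     86
1  B101      35     40     toys    445
2  B101      13    129    books     86
3  E102      49    186    books     86
4  B101      30     33     toys    445
5  E102      36    185     toys    445
add column stock_times_price = t['stock'] * t['price']:
    sku  weight  price category  stock  stock_times_price
0  E102       8     53    books     86               4558
1  B101      35     40     toys    445              17800
2  B101      13    129    books     86              11094
3  E102      49    186    books     86              15996
4  B101      30     33     toys    445              14685
5  E102      36    185     toys    445              82325
filter rows where category == 'toys':
    sku  weight  price category  stock  stock_times_price
1  B101      35     40     toys    445              17800
4  B101      30     33     toys    445              14685
5  E102      36    185     toys    445              82325
Taking the mean of column 'stock_times_price' gives 38270.0.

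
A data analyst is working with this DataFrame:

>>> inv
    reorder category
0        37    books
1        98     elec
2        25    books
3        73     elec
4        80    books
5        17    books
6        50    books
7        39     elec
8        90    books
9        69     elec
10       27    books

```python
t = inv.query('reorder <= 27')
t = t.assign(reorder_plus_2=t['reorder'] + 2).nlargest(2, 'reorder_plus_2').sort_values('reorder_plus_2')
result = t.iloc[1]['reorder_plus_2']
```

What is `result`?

29

filter rows where reorder <= 27:
    reorder category
2        25    books
5        17    books
10       27    books
add column reorder_plus_2 = t['reorder'] + 2:
    reorder category  reorder_plus_2
2        25    books              27
5        17    books              19
10       27    books              29
take 2 rows with largest reorder_plus_2:
    reorder category  reorder_plus_2
10       27    books              29
2        25    books              27
sort by reorder_plus_2:
    reorder category  reorder_plus_2
2        25    books              27
10       27    books              29
The value at position 1, column 'reorder_plus_2' is 29.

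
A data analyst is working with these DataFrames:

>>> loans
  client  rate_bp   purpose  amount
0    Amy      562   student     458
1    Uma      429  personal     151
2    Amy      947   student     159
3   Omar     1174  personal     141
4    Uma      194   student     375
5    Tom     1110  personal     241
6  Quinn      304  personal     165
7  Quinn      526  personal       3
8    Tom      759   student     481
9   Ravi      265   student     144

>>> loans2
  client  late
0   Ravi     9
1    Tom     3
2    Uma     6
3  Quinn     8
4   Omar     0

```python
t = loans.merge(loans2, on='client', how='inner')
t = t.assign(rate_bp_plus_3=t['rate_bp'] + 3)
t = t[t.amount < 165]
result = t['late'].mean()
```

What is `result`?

merge on 'client' (how='inner') → 8 rows:
  client  rate_bp   purpose  amount  late
0    Uma      429  personal     151     6
1   Omar     1174  personal     141     0
2    Uma      194   student     375     6
3    Tom     1110  personal     241     3
4  Quinn      304  personal     165     8
5  Quinn      526  personal       3     8
6    Tom      759   student     481     3
7   Ravi      265   student     144     9
add column rate_bp_plus_3 = t['rate_bp'] + 3:
  client  rate_bp   purpose  amount  late  rate_bp_plus_3
0    Uma      429  personal     151     6             432
1   Omar     1174  personal     141     0            1177
2    Uma      194   student     375     6             197
3    Tom     1110  personal     241     3            1113
4  Quinn      304  personal     165     8             307
5  Quinn      526  personal       3     8             529
6    Tom      759   student     481     3             762
7   Ravi      265   student     144     9             268
filter rows where amount < 165:
  client  rate_bp   purpose  amount  late  rate_bp_plus_3
0    Uma      429  personal     151     6             432
1   Omar     1174  personal     141     0            1177
5  Quinn      526  personal       3     8             529
7   Ravi      265   student     144     9             268

5.75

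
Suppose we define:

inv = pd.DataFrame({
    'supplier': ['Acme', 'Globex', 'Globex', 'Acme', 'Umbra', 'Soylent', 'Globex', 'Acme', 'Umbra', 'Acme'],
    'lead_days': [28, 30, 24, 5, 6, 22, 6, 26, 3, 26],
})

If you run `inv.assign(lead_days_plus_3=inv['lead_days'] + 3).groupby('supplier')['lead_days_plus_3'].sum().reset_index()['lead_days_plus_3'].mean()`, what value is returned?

add column lead_days_plus_3 = inv['lead_days'] + 3:
  supplier  lead_days  lead_days_plus_3
0     Acme         28                31
1   Globex         30                33
2   Globex         24                27
3     Acme          5                 8
4    Umbra          6                 9
5  Soylent         22                25
6   Globex          6                 9
7     Acme         26                29
8    Umbra          3                 6
9     Acme         26                29
group by supplier, sum of lead_days_plus_3:
supplier
Acme       97
Globex     69
Soylent    25
Umbra      15
Name: lead_days_plus_3, dtype: int64
reset_index():
  supplier  lead_days_plus_3
0     Acme                97
1   Globex                69
2  Soylent                25
3    Umbra                15
Then the mean of column 'lead_days_plus_3': 51.5

51.5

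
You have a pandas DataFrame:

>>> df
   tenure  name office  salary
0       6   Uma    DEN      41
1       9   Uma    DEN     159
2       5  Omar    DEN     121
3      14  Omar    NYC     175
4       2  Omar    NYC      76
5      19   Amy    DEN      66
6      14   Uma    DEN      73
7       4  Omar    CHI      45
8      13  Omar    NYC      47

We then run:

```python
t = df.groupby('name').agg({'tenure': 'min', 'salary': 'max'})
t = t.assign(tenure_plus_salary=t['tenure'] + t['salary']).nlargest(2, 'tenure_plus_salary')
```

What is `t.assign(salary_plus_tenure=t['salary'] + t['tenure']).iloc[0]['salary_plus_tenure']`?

group by name: min(tenure), max(salary):
      tenure  salary
name                
Amy       19      66
Omar       2     175
Uma        6     159
add column tenure_plus_salary = t['tenure'] + t['salary']:
      tenure  salary  tenure_plus_salary
name                                    
Amy       19      66                  85
Omar       2     175                 177
Uma        6     159                 165
take 2 rows with largest tenure_plus_salary:
      tenure  salary  tenure_plus_salary
name                                    
Omar       2     175                 177
Uma        6     159                 165
add column salary_plus_tenure = t['salary'] + t['tenure']:
      tenure  salary  tenure_plus_salary  salary_plus_tenure
name                                                        
Omar       2     175                 177                 177
Uma        6     159                 165                 165

177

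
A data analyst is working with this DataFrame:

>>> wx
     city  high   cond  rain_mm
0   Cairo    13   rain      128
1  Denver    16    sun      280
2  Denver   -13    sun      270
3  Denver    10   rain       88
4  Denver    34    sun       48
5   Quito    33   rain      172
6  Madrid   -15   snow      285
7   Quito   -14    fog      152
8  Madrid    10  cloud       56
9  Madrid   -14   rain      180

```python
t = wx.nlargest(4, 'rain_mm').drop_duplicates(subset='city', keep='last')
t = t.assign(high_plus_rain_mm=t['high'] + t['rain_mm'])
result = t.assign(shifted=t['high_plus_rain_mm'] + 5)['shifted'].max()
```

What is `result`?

262

take 4 rows with largest rain_mm:
     city  high  cond  rain_mm
6  Madrid   -15  snow      285
1  Denver    16   sun      280
2  Denver   -13   sun      270
9  Madrid   -14  rain      180
drop duplicate city (keep=last):
     city  high  cond  rain_mm
2  Denver   -13   sun      270
9  Madrid   -14  rain      180
add column high_plus_rain_mm = t['high'] + t['rain_mm']:
     city  high  cond  rain_mm  high_plus_rain_mm
2  Denver   -13   sun      270                257
9  Madrid   -14  rain      180                166
add column shifted = t['high_plus_rain_mm'] + 5:
     city  high  cond  rain_mm  high_plus_rain_mm  shifted
2  Denver   -13   sun      270                257      262
9  Madrid   -14  rain      180                166      171
Taking the max of column 'shifted' gives 262.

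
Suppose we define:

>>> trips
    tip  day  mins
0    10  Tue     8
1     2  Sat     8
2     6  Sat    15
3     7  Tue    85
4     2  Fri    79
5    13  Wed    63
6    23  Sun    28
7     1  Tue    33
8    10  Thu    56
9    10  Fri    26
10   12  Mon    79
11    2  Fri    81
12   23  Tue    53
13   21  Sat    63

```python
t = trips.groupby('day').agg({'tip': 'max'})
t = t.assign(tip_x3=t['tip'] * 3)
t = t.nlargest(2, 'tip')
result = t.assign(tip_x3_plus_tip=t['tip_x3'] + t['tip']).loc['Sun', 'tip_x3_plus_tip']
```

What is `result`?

92

group by day, max of tip:
     tip
day     
Fri   10
Mon   12
Sat   21
Sun   23
Thu   10
Tue   23
Wed   13
add column tip_x3 = t['tip'] * 3:
     tip  tip_x3
day             
Fri   10      30
Mon   12      36
Sat   21      63
Sun   23      69
Thu   10      30
Tue   23      69
Wed   13      39
take 2 rows with largest tip:
     tip  tip_x3
day             
Sun   23      69
Tue   23      69
add column tip_x3_plus_tip = t['tip_x3'] + t['tip']:
     tip  tip_x3  tip_x3_plus_tip
day                              
Sun   23      69               92
Tue   23      69               92
Finally, value at row 'Sun', column 'tip_x3_plus_tip' = 92.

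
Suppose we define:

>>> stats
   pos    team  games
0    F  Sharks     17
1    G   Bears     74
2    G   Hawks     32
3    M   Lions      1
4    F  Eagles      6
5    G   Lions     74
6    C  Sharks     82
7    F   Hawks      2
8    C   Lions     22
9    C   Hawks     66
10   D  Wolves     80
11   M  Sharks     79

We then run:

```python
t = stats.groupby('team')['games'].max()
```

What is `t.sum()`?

382

group by team, max of games:
team
Bears     74
Eagles     6
Hawks     66
Lions     74
Sharks    82
Wolves    80
Name: games, dtype: int64
Then the sum of the resulting series: 382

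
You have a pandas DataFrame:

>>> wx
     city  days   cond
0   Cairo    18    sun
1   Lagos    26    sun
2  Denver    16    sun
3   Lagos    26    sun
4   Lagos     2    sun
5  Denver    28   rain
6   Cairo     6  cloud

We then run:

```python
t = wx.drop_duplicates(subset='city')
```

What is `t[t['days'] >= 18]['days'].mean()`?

drop duplicate city (keep=first):
     city  days cond
0   Cairo    18  sun
1   Lagos    26  sun
2  Denver    16  sun
filter rows where days >= 18:
    city  days cond
0  Cairo    18  sun
1  Lagos    26  sun

22.0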